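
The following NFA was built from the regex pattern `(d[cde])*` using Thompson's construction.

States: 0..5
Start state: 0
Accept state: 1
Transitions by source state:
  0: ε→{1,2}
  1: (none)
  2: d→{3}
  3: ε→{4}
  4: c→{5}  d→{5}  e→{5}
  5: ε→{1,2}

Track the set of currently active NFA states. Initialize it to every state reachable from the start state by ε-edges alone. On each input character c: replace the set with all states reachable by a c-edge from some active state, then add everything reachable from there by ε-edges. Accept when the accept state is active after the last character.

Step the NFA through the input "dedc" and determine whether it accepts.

Answer: ACCEPT

Derivation:
initial (ε-close {0}): {0,1,2}
'd' @ 1: {3,4}
'e' @ 2: {1,2,5}  [accepting]
'd' @ 3: {3,4}
'c' @ 4: {1,2,5}  [accepting]
end set {1,2,5} — state 1 in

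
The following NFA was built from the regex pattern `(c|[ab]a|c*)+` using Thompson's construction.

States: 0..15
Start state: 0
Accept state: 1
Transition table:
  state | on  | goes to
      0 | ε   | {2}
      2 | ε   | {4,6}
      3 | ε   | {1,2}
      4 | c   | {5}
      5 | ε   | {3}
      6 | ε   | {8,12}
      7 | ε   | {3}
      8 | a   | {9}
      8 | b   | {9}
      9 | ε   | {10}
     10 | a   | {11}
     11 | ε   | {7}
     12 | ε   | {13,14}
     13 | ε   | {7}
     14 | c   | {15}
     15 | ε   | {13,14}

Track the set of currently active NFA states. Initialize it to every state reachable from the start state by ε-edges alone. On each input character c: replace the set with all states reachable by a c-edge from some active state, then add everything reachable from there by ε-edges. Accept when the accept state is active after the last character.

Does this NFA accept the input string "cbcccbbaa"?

Answer: REJECT

Trace:
S₀ = ε-closure({0}) = {0,1,2,3,4,6,7,8,12,13,14}
'c' @ 1: {1,2,3,4,5,6,7,8,12,13,14,15}  (accept∈set)
'b' @ 2: {9,10}
'c' @ 3: {}  — state set empty
rest 'ccbbaa' ignored (set empty)
after full input: {}  (accept=1 not in)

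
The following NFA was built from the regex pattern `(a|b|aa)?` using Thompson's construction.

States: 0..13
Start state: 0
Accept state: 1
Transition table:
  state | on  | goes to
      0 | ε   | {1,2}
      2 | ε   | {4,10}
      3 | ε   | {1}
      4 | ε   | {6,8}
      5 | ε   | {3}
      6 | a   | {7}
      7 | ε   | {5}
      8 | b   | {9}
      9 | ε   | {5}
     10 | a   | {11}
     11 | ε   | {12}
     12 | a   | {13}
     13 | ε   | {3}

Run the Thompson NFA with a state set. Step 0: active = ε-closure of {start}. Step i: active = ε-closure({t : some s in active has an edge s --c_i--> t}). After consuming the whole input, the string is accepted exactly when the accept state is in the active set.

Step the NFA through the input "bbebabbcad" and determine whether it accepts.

initial (ε-close {0}): {0,1,2,4,6,8,10}
'b' @ 1: {1,3,5,9}  [accepting]
'b' @ 2: {}  — state set empty
rest 'ebabbcad' ignored (set empty)
final: {}; accept 1 not in set

Answer: REJECT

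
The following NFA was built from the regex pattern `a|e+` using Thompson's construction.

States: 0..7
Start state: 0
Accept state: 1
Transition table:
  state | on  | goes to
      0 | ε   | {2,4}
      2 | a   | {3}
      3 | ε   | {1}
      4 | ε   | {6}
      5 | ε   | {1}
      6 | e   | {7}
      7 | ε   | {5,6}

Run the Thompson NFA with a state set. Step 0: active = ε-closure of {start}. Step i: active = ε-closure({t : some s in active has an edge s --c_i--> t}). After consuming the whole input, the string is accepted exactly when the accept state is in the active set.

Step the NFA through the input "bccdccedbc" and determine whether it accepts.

S₀ = ε-closure({0}) = {0,2,4,6}
'b' @ 1: {}  — state set empty
rest 'ccdccedbc' ignored (set empty)
end set {} — state 1 not in

Answer: REJECT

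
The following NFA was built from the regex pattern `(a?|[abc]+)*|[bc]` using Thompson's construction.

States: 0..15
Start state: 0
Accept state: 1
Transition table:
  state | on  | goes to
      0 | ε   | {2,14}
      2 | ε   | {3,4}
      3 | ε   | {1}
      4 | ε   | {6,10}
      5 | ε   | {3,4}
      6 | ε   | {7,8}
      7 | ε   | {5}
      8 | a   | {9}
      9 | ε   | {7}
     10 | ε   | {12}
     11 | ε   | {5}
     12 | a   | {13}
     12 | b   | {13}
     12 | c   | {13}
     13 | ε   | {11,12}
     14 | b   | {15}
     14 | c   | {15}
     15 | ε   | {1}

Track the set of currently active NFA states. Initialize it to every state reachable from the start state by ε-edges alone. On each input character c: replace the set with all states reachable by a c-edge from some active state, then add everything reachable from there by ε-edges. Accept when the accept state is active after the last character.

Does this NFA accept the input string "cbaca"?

Answer: ACCEPT

Derivation:
start: ε-closure({0}) = {0,1,2,3,4,5,6,7,8,10,12,14}
'c' @ 1: {1,3,4,5,6,7,8,10,11,12,13,15}  (accept∈set)
'b' @ 2: {1,3,4,5,6,7,8,10,11,12,13}  (accept∈set)
'a' @ 3: {1,3,4,5,6,7,8,9,10,11,12,13}  (accept∈set)
'c' @ 4: {1,3,4,5,6,7,8,10,11,12,13}  (accept∈set)
'a' @ 5: {1,3,4,5,6,7,8,9,10,11,12,13}  (accept∈set)
end set {1,3,4,5,6,7,8,9,10,11,12,13} — state 1 in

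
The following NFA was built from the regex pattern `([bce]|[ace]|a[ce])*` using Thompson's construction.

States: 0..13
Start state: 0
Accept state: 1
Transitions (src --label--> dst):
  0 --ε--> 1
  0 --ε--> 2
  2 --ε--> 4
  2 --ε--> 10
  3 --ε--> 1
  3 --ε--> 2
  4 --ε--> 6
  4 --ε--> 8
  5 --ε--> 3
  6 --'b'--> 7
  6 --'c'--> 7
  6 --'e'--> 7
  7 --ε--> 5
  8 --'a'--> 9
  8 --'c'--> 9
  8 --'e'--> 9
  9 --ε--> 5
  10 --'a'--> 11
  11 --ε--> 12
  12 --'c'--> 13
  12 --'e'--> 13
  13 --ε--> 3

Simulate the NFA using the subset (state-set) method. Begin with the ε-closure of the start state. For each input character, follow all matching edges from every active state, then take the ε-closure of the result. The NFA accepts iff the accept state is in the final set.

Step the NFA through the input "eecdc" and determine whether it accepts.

Answer: REJECT

Derivation:
initial (ε-close {0}): {0,1,2,4,6,8,10}
'e' @ 1: {1,2,3,4,5,6,7,8,9,10}  ✓accept
'e' @ 2: {1,2,3,4,5,6,7,8,9,10}  ✓accept
'c' @ 3: {1,2,3,4,5,6,7,8,9,10}  ✓accept
'd' @ 4: {}  — no active states
rest 'c' ignored (set empty)
end set {} — state 1 not in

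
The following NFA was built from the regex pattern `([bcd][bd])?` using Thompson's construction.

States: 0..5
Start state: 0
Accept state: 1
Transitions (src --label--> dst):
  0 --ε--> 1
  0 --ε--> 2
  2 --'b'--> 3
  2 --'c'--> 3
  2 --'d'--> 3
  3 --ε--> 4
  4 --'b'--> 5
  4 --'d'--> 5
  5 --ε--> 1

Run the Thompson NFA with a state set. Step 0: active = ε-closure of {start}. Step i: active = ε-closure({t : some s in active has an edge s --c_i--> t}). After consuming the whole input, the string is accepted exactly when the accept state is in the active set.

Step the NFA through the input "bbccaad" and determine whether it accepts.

initial (ε-close {0}): {0,1,2}
'b' @ 1: {3,4}
'b' @ 2: {1,5}  (accept∈set)
'c' @ 3: {}  — dead — no transitions
rest 'caad' ignored (set empty)
final: {}; accept 1 not in set

Answer: REJECT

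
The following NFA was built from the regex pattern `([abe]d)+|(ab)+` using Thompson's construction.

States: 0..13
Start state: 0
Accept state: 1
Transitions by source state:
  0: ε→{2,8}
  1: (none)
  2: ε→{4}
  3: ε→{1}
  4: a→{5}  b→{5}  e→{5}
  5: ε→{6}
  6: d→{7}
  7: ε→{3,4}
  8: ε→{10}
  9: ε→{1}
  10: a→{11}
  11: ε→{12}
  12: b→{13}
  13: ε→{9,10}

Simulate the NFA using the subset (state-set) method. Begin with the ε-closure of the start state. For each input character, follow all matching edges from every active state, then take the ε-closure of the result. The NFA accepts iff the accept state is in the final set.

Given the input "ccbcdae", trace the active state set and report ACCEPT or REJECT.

Answer: REJECT

Steps:
start: ε-closure({0}) = {0,2,4,8,10}
'c' @ 1: {}  — dead — no transitions
rest 'cbcdae' ignored (set empty)
after full input: {}  (accept=1 not in)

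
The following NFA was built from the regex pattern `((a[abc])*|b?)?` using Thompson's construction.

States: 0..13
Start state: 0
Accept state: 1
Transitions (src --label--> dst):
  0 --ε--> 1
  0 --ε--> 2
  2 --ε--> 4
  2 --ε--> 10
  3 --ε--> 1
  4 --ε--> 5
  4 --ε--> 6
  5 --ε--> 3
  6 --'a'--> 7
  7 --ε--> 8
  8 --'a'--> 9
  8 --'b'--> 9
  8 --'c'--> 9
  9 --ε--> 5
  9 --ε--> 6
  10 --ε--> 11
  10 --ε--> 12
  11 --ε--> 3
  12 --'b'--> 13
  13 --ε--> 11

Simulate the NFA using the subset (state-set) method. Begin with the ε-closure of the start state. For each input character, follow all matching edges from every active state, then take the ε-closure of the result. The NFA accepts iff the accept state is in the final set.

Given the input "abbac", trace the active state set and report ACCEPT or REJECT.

Answer: REJECT

Trace:
initial (ε-close {0}): {0,1,2,3,4,5,6,10,11,12}
'a' @ 1: {7,8}
'b' @ 2: {1,3,5,6,9}  [accepting]
'b' @ 3: {}  — dead — no transitions
rest 'ac' ignored (set empty)
final: {}; accept 1 not in set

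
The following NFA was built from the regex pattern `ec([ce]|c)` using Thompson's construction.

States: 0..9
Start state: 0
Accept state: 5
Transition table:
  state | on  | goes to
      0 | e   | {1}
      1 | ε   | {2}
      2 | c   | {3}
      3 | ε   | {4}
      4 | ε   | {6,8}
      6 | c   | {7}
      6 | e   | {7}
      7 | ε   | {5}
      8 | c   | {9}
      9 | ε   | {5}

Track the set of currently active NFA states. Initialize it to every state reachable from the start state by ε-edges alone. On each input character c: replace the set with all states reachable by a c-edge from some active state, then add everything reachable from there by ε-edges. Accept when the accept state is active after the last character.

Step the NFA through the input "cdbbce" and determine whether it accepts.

S₀ = ε-closure({0}) = {0}
'c' @ 1: {}  — dead — no transitions
rest 'dbbce' ignored (set empty)
end set {} — state 5 not in

Answer: REJECT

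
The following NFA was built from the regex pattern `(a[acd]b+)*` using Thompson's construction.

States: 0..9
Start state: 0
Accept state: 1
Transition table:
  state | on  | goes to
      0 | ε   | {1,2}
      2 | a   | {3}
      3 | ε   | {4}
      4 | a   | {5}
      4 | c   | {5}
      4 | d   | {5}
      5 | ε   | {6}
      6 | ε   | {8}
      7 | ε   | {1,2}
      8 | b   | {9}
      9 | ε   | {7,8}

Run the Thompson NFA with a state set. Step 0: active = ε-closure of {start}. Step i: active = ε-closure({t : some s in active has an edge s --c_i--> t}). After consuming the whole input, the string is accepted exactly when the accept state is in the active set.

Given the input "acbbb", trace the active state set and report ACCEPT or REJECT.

S₀ = ε-closure({0}) = {0,1,2}
'a' @ 1: {3,4}
'c' @ 2: {5,6,8}
'b' @ 3: {1,2,7,8,9}  [accepting]
'b' @ 4: {1,2,7,8,9}  [accepting]
'b' @ 5: {1,2,7,8,9}  [accepting]
end set {1,2,7,8,9} — state 1 in

Answer: ACCEPT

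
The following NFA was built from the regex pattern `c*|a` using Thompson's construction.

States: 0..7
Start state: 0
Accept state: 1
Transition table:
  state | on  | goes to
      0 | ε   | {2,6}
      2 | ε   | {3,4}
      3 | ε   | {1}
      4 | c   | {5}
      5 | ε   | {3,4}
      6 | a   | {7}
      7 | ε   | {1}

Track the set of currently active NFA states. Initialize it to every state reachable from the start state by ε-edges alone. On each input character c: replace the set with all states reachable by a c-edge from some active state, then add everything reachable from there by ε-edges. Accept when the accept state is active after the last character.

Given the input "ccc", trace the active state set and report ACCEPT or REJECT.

S₀ = ε-closure({0}) = {0,1,2,3,4,6}
'c' @ 1: {1,3,4,5}  (accept∈set)
'c' @ 2: {1,3,4,5}  (accept∈set)
'c' @ 3: {1,3,4,5}  (accept∈set)
end set {1,3,4,5} — state 1 in

Answer: ACCEPT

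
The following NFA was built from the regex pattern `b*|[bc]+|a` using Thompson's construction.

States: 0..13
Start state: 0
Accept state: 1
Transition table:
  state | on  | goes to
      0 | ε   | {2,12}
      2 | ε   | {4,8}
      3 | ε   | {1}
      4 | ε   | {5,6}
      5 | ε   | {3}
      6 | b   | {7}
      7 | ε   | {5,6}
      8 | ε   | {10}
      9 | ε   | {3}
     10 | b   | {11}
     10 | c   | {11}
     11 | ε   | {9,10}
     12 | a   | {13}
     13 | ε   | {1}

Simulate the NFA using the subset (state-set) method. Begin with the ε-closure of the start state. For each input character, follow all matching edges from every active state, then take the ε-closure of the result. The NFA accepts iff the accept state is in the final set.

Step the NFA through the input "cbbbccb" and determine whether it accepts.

Answer: ACCEPT

Trace:
initial (ε-close {0}): {0,1,2,3,4,5,6,8,10,12}
'c' @ 1: {1,3,9,10,11}  (accept∈set)
'b' @ 2: {1,3,9,10,11}  (accept∈set)
'b' @ 3: {1,3,9,10,11}  (accept∈set)
'b' @ 4: {1,3,9,10,11}  (accept∈set)
'c' @ 5: {1,3,9,10,11}  (accept∈set)
'c' @ 6: {1,3,9,10,11}  (accept∈set)
'b' @ 7: {1,3,9,10,11}  (accept∈set)
end set {1,3,9,10,11} — state 1 in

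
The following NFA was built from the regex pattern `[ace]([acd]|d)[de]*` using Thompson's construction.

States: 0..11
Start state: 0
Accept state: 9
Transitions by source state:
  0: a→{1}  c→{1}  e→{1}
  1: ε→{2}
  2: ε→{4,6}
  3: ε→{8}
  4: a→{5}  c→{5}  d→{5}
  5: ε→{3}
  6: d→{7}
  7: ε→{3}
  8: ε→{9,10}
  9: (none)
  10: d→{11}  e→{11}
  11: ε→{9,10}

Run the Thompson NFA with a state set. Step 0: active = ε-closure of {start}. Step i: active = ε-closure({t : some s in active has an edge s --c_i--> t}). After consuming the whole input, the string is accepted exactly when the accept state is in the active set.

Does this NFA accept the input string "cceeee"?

initial (ε-close {0}): {0}
'c' @ 1: {1,2,4,6}
'c' @ 2: {3,5,8,9,10}  (accept∈set)
'e' @ 3: {9,10,11}  (accept∈set)
'e' @ 4: {9,10,11}  (accept∈set)
'e' @ 5: {9,10,11}  (accept∈set)
'e' @ 6: {9,10,11}  (accept∈set)
final: {9,10,11}; accept 9 in set

Answer: ACCEPT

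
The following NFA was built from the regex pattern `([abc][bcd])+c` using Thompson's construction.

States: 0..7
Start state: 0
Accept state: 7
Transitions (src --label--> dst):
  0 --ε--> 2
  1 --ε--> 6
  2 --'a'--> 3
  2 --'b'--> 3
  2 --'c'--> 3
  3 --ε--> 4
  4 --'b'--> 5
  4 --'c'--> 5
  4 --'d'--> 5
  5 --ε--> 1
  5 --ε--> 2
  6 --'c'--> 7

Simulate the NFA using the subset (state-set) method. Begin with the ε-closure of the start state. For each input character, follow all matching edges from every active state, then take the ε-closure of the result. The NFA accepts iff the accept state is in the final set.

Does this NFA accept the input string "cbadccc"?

Answer: ACCEPT

Steps:
S₀ = ε-closure({0}) = {0,2}
'c' @ 1: {3,4}
'b' @ 2: {1,2,5,6}
'a' @ 3: {3,4}
'd' @ 4: {1,2,5,6}
'c' @ 5: {3,4,7}  [accepting]
'c' @ 6: {1,2,5,6}
'c' @ 7: {3,4,7}  [accepting]
end set {3,4,7} — state 7 in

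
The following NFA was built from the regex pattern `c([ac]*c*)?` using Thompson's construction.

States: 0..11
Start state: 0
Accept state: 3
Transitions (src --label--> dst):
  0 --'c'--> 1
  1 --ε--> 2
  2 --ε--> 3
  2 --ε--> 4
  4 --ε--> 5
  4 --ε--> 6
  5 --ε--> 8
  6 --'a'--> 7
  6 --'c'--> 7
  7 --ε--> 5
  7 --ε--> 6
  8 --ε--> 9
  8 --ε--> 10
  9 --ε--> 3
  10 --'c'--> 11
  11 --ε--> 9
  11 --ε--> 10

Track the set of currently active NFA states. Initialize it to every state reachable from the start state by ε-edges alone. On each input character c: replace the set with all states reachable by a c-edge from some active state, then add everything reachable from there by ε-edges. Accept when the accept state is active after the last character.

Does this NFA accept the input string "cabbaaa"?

Answer: REJECT

Steps:
S₀ = ε-closure({0}) = {0}
'c' @ 1: {1,2,3,4,5,6,8,9,10}  (accept∈set)
'a' @ 2: {3,5,6,7,8,9,10}  (accept∈set)
'b' @ 3: {}  — no active states
rest 'baaa' ignored (set empty)
end set {} — state 3 not in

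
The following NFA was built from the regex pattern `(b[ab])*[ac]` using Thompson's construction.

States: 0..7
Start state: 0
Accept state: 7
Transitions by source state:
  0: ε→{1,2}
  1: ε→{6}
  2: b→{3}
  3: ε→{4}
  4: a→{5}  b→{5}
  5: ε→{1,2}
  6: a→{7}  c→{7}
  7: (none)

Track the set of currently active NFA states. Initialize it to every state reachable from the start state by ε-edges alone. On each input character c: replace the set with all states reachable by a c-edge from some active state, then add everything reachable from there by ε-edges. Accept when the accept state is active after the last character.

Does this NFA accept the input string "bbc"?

Answer: ACCEPT

Trace:
initial (ε-close {0}): {0,1,2,6}
'b' @ 1: {3,4}
'b' @ 2: {1,2,5,6}
'c' @ 3: {7}  (accept∈set)
end set {7} — state 7 in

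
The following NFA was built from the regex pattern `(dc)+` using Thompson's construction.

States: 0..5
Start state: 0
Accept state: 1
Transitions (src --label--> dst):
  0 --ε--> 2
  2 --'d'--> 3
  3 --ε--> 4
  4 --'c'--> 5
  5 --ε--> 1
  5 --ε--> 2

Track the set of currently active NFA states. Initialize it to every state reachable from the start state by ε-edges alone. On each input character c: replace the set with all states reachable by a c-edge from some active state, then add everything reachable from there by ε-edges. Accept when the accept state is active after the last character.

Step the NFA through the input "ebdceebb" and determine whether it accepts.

S₀ = ε-closure({0}) = {0,2}
'e' @ 1: {}  — no active states
rest 'bdceebb' ignored (set empty)
final: {}; accept 1 not in set

Answer: REJECT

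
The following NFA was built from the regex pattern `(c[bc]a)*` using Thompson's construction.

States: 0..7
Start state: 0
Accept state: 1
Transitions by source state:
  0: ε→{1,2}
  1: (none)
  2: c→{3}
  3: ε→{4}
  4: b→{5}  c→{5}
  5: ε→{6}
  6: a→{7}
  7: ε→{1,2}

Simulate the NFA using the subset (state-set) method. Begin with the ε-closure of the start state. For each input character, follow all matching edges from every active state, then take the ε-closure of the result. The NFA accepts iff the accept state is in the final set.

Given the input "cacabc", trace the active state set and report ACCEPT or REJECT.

Answer: REJECT

Steps:
initial (ε-close {0}): {0,1,2}
'c' @ 1: {3,4}
'a' @ 2: {}  — no active states
rest 'cabc' ignored (set empty)
end set {} — state 1 not in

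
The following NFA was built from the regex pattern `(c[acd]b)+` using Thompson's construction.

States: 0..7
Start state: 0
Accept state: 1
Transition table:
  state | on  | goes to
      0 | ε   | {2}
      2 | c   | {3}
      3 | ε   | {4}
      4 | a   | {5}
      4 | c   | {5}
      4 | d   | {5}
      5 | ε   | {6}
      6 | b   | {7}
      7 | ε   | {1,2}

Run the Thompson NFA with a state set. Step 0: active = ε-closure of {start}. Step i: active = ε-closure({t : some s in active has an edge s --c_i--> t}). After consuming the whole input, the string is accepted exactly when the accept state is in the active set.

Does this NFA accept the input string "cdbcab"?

Answer: ACCEPT

Trace:
initial (ε-close {0}): {0,2}
'c' @ 1: {3,4}
'd' @ 2: {5,6}
'b' @ 3: {1,2,7}  ✓accept
'c' @ 4: {3,4}
'a' @ 5: {5,6}
'b' @ 6: {1,2,7}  ✓accept
after full input: {1,2,7}  (accept=1 in)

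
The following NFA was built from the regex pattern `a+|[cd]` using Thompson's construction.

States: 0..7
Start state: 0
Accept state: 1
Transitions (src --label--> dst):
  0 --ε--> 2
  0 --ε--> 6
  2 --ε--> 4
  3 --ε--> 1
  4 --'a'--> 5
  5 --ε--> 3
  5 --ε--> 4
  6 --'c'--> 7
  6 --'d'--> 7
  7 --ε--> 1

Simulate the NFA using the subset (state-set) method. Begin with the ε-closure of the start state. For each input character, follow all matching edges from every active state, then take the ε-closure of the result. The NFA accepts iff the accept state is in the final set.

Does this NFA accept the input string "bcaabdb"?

Answer: REJECT

Trace:
S₀ = ε-closure({0}) = {0,2,4,6}
'b' @ 1: {}  — dead — no transitions
rest 'caabdb' ignored (set empty)
final: {}; accept 1 not in set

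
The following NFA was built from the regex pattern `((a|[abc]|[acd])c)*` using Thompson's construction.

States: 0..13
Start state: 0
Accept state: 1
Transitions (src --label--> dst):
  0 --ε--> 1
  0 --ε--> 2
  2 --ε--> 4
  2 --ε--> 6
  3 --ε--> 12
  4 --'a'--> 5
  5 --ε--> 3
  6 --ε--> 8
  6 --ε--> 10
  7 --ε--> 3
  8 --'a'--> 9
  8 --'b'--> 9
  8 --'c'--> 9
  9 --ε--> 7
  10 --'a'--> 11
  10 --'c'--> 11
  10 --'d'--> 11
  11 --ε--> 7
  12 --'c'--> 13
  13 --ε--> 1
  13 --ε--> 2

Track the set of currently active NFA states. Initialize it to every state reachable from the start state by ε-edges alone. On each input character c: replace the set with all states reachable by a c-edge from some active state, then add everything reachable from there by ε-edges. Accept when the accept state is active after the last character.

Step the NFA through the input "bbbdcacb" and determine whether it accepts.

Answer: REJECT

Trace:
initial (ε-close {0}): {0,1,2,4,6,8,10}
'b' @ 1: {3,7,9,12}
'b' @ 2: {}  — state set empty
rest 'bdcacb' ignored (set empty)
end set {} — state 1 not in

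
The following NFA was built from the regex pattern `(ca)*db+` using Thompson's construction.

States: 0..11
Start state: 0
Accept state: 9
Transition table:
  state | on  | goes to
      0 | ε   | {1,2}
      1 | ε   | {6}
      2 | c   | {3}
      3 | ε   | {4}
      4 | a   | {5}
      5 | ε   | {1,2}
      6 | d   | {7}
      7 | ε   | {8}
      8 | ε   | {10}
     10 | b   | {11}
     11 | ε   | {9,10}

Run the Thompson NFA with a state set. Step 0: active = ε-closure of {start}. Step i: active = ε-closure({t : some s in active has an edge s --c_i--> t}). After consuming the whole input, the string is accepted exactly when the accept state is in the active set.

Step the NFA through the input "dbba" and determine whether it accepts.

start: ε-closure({0}) = {0,1,2,6}
'd' @ 1: {7,8,10}
'b' @ 2: {9,10,11}  ✓accept
'b' @ 3: {9,10,11}  ✓accept
'a' @ 4: {}  — state set empty
end set {} — state 9 not in

Answer: REJECT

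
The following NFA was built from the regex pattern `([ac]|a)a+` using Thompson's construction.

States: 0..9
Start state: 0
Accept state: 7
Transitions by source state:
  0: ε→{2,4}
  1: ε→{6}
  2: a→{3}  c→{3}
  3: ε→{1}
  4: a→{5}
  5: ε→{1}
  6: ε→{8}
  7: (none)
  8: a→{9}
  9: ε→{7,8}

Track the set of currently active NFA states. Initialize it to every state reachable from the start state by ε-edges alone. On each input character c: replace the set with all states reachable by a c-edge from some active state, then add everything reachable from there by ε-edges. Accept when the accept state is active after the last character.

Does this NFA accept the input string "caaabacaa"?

S₀ = ε-closure({0}) = {0,2,4}
'c' @ 1: {1,3,6,8}
'a' @ 2: {7,8,9}  (accept∈set)
'a' @ 3: {7,8,9}  (accept∈set)
'a' @ 4: {7,8,9}  (accept∈set)
'b' @ 5: {}  — no active states
rest 'acaa' ignored (set empty)
end set {} — state 7 not in

Answer: REJECT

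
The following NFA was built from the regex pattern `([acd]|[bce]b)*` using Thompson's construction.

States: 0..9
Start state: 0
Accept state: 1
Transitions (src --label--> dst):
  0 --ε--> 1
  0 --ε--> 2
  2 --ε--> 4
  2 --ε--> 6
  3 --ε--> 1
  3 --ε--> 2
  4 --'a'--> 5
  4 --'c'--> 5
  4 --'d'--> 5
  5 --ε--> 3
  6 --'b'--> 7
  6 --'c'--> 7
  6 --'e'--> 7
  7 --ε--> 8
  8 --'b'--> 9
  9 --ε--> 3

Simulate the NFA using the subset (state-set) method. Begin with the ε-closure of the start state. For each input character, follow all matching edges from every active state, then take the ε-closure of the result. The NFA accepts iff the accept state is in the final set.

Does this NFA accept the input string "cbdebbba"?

Answer: ACCEPT

Trace:
S₀ = ε-closure({0}) = {0,1,2,4,6}
'c' @ 1: {1,2,3,4,5,6,7,8}  (accept∈set)
'b' @ 2: {1,2,3,4,6,7,8,9}  (accept∈set)
'd' @ 3: {1,2,3,4,5,6}  (accept∈set)
'e' @ 4: {7,8}
'b' @ 5: {1,2,3,4,6,9}  (accept∈set)
'b' @ 6: {7,8}
'b' @ 7: {1,2,3,4,6,9}  (accept∈set)
'a' @ 8: {1,2,3,4,5,6}  (accept∈set)
final: {1,2,3,4,5,6}; accept 1 in set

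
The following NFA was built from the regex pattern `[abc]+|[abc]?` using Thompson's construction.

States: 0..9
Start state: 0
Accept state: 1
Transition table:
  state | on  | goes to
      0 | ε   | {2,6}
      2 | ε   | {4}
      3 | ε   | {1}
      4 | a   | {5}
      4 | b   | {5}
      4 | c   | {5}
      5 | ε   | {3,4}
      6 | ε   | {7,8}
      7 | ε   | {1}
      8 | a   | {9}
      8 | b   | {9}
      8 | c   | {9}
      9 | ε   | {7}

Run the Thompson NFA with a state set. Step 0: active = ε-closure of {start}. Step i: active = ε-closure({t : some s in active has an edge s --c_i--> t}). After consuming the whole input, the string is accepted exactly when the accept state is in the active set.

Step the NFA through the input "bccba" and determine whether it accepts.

Answer: ACCEPT

Trace:
S₀ = ε-closure({0}) = {0,1,2,4,6,7,8}
'b' @ 1: {1,3,4,5,7,9}  ✓accept
'c' @ 2: {1,3,4,5}  ✓accept
'c' @ 3: {1,3,4,5}  ✓accept
'b' @ 4: {1,3,4,5}  ✓accept
'a' @ 5: {1,3,4,5}  ✓accept
after full input: {1,3,4,5}  (accept=1 in)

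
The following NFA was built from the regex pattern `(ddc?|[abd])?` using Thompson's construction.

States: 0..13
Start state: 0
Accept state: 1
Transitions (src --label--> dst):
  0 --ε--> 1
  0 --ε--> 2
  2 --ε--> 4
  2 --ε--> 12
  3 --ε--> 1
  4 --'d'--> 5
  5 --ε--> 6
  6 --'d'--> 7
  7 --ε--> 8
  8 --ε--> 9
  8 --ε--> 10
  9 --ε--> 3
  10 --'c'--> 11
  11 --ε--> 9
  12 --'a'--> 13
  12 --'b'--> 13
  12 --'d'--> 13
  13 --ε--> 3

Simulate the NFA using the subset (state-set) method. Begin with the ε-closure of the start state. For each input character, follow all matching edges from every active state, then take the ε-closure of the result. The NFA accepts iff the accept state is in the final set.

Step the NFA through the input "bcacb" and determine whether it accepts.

start: ε-closure({0}) = {0,1,2,4,12}
'b' @ 1: {1,3,13}  (accept∈set)
'c' @ 2: {}  — state set empty
rest 'acb' ignored (set empty)
after full input: {}  (accept=1 not in)

Answer: REJECT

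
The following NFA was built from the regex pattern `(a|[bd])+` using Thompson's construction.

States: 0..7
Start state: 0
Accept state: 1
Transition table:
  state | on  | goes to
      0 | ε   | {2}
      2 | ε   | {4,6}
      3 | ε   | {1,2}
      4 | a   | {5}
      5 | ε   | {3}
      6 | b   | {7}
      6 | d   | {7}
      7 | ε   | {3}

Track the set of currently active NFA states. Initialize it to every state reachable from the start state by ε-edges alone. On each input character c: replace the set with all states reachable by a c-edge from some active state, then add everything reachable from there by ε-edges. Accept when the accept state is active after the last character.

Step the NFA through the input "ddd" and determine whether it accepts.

S₀ = ε-closure({0}) = {0,2,4,6}
'd' @ 1: {1,2,3,4,6,7}  [accepting]
'd' @ 2: {1,2,3,4,6,7}  [accepting]
'd' @ 3: {1,2,3,4,6,7}  [accepting]
after full input: {1,2,3,4,6,7}  (accept=1 in)

Answer: ACCEPT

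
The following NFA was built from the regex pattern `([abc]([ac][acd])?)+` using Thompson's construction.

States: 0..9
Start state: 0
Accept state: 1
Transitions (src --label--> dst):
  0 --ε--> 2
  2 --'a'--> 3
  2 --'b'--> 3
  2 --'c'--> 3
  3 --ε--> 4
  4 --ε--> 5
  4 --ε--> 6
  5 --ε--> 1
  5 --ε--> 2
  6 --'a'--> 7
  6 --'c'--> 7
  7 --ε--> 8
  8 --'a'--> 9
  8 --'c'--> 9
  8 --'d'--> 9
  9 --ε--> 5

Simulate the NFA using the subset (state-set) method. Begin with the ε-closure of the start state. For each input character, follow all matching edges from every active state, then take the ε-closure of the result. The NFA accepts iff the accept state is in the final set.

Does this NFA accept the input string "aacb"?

start: ε-closure({0}) = {0,2}
'a' @ 1: {1,2,3,4,5,6}  [accepting]
'a' @ 2: {1,2,3,4,5,6,7,8}  [accepting]
'c' @ 3: {1,2,3,4,5,6,7,8,9}  [accepting]
'b' @ 4: {1,2,3,4,5,6}  [accepting]
after full input: {1,2,3,4,5,6}  (accept=1 in)

Answer: ACCEPT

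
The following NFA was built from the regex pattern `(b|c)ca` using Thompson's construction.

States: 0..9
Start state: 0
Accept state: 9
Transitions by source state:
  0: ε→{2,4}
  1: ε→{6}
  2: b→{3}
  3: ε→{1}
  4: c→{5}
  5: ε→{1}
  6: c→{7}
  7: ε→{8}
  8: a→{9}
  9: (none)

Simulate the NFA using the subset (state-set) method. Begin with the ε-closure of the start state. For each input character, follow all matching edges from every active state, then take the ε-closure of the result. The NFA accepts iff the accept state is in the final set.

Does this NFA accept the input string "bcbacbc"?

Answer: REJECT

Derivation:
initial (ε-close {0}): {0,2,4}
'b' @ 1: {1,3,6}
'c' @ 2: {7,8}
'b' @ 3: {}  — dead — no transitions
rest 'acbc' ignored (set empty)
end set {} — state 9 not in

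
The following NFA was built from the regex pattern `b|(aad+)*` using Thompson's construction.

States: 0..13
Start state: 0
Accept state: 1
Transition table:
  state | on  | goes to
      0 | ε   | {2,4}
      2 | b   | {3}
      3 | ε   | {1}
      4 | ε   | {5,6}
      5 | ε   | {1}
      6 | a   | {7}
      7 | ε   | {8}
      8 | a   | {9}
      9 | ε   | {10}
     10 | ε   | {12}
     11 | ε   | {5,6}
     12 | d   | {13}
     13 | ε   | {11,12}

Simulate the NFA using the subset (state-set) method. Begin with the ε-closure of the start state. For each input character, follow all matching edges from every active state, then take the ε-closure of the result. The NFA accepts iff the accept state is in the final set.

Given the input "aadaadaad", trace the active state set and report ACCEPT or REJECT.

Answer: ACCEPT

Steps:
initial (ε-close {0}): {0,1,2,4,5,6}
'a' @ 1: {7,8}
'a' @ 2: {9,10,12}
'd' @ 3: {1,5,6,11,12,13}  ✓accept
'a' @ 4: {7,8}
'a' @ 5: {9,10,12}
'd' @ 6: {1,5,6,11,12,13}  ✓accept
'a' @ 7: {7,8}
'a' @ 8: {9,10,12}
'd' @ 9: {1,5,6,11,12,13}  ✓accept
after full input: {1,5,6,11,12,13}  (accept=1 in)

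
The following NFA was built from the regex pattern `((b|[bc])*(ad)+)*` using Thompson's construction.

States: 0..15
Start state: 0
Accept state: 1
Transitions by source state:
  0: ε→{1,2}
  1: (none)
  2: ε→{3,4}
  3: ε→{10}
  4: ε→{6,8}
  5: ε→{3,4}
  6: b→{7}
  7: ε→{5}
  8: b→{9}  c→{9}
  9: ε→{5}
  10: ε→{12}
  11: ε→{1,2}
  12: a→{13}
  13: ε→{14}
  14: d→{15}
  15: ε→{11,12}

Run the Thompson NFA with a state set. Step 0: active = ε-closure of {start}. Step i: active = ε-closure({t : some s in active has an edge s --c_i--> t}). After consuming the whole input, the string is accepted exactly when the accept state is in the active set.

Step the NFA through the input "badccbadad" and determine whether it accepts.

Answer: ACCEPT

Steps:
S₀ = ε-closure({0}) = {0,1,2,3,4,6,8,10,12}
'b' @ 1: {3,4,5,6,7,8,9,10,12}
'a' @ 2: {13,14}
'd' @ 3: {1,2,3,4,6,8,10,11,12,15}  ✓accept
'c' @ 4: {3,4,5,6,8,9,10,12}
'c' @ 5: {3,4,5,6,8,9,10,12}
'b' @ 6: {3,4,5,6,7,8,9,10,12}
'a' @ 7: {13,14}
'd' @ 8: {1,2,3,4,6,8,10,11,12,15}  ✓accept
'a' @ 9: {13,14}
'd' @ 10: {1,2,3,4,6,8,10,11,12,15}  ✓accept
after full input: {1,2,3,4,6,8,10,11,12,15}  (accept=1 in)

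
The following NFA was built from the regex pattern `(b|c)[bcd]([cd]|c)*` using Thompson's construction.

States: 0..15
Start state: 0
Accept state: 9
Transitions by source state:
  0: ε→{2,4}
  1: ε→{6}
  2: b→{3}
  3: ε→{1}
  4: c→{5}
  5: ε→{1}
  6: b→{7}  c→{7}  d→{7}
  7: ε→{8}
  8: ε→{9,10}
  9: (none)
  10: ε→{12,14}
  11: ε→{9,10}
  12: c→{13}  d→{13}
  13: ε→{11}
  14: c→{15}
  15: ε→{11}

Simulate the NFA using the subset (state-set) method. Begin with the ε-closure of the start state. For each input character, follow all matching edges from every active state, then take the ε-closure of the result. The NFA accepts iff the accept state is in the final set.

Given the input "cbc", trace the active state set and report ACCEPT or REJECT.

Answer: ACCEPT

Derivation:
start: ε-closure({0}) = {0,2,4}
'c' @ 1: {1,5,6}
'b' @ 2: {7,8,9,10,12,14}  (accept∈set)
'c' @ 3: {9,10,11,12,13,14,15}  (accept∈set)
end set {9,10,11,12,13,14,15} — state 9 in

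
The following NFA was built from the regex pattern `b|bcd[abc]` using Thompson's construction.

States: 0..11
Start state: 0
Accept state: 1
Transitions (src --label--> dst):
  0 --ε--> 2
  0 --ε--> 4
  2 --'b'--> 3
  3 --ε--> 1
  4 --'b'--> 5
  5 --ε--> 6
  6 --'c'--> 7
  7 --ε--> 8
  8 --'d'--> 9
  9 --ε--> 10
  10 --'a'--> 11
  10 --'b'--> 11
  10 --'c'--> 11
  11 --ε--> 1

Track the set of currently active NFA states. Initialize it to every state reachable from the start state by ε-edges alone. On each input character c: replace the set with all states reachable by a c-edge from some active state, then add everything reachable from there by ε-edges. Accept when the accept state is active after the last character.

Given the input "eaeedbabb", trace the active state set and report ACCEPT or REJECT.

S₀ = ε-closure({0}) = {0,2,4}
'e' @ 1: {}  — state set empty
rest 'aeedbabb' ignored (set empty)
after full input: {}  (accept=1 not in)

Answer: REJECT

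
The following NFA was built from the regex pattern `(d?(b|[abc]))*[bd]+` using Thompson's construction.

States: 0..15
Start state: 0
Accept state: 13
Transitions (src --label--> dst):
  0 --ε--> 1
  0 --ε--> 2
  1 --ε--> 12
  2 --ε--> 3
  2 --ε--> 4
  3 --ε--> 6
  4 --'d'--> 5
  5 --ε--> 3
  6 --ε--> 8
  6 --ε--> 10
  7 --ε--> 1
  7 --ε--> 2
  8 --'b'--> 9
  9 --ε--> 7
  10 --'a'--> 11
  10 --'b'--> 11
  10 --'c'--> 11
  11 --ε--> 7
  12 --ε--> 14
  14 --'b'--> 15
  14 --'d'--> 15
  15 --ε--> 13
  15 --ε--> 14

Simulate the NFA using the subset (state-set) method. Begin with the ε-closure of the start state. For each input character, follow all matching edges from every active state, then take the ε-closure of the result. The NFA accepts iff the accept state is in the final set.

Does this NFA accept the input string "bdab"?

start: ε-closure({0}) = {0,1,2,3,4,6,8,10,12,14}
'b' @ 1: {1,2,3,4,6,7,8,9,10,11,12,13,14,15}  [accepting]
'd' @ 2: {3,5,6,8,10,13,14,15}  [accepting]
'a' @ 3: {1,2,3,4,6,7,8,10,11,12,14}
'b' @ 4: {1,2,3,4,6,7,8,9,10,11,12,13,14,15}  [accepting]
final: {1,2,3,4,6,7,8,9,10,11,12,13,14,15}; accept 13 in set

Answer: ACCEPT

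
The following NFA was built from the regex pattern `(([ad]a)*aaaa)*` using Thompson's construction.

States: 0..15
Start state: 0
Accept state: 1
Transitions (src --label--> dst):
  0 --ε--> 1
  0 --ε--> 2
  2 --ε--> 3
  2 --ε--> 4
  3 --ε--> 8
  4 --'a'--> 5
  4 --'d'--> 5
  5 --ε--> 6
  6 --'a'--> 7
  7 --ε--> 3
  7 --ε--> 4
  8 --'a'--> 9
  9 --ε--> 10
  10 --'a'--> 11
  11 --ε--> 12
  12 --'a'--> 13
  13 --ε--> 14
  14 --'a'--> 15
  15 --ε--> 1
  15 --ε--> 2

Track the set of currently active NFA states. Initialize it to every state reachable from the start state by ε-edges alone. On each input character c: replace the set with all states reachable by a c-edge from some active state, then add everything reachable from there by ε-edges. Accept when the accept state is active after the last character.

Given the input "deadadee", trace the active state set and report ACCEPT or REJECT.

Answer: REJECT

Derivation:
S₀ = ε-closure({0}) = {0,1,2,3,4,8}
'd' @ 1: {5,6}
'e' @ 2: {}  — no active states
rest 'adadee' ignored (set empty)
after full input: {}  (accept=1 not in)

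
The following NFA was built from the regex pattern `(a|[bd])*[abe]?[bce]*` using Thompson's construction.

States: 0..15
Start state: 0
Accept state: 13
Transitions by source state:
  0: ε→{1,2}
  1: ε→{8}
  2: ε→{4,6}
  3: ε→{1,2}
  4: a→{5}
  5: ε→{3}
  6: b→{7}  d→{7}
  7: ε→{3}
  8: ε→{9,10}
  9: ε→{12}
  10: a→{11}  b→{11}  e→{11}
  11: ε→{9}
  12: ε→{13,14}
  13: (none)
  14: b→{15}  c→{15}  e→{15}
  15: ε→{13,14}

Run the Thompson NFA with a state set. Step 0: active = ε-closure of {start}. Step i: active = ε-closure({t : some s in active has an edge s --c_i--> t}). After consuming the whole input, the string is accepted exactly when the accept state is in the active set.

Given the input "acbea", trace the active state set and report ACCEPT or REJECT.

initial (ε-close {0}): {0,1,2,4,6,8,9,10,12,13,14}
'a' @ 1: {1,2,3,4,5,6,8,9,10,11,12,13,14}  ✓accept
'c' @ 2: {13,14,15}  ✓accept
'b' @ 3: {13,14,15}  ✓accept
'e' @ 4: {13,14,15}  ✓accept
'a' @ 5: {}  — state set empty
after full input: {}  (accept=13 not in)

Answer: REJECT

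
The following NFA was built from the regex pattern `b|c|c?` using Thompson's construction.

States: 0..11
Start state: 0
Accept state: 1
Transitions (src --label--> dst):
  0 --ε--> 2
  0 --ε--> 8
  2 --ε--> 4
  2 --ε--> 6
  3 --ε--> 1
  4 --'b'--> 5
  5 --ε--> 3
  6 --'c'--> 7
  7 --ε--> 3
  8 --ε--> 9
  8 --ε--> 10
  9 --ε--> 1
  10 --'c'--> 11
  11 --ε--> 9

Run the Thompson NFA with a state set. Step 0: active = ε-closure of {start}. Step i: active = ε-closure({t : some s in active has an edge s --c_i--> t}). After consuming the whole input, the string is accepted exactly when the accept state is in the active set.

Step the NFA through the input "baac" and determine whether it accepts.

Answer: REJECT

Steps:
start: ε-closure({0}) = {0,1,2,4,6,8,9,10}
'b' @ 1: {1,3,5}  (accept∈set)
'a' @ 2: {}  — dead — no transitions
rest 'ac' ignored (set empty)
end set {} — state 1 not in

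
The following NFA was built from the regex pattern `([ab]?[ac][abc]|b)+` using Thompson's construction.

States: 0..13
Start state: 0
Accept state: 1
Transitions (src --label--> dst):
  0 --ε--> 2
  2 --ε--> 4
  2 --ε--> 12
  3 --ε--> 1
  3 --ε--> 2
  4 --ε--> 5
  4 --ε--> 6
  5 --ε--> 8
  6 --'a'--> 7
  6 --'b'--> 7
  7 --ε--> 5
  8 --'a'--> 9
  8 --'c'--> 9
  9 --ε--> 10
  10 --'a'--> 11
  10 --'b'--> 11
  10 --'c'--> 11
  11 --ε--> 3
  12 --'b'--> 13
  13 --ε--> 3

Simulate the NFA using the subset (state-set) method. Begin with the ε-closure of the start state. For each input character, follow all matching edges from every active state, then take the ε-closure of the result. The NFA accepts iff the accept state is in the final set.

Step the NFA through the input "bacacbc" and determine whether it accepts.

S₀ = ε-closure({0}) = {0,2,4,5,6,8,12}
'b' @ 1: {1,2,3,4,5,6,7,8,12,13}  (accept∈set)
'a' @ 2: {5,7,8,9,10}
'c' @ 3: {1,2,3,4,5,6,8,9,10,11,12}  (accept∈set)
'a' @ 4: {1,2,3,4,5,6,7,8,9,10,11,12}  (accept∈set)
'c' @ 5: {1,2,3,4,5,6,8,9,10,11,12}  (accept∈set)
'b' @ 6: {1,2,3,4,5,6,7,8,11,12,13}  (accept∈set)
'c' @ 7: {9,10}
after full input: {9,10}  (accept=1 not in)

Answer: REJECT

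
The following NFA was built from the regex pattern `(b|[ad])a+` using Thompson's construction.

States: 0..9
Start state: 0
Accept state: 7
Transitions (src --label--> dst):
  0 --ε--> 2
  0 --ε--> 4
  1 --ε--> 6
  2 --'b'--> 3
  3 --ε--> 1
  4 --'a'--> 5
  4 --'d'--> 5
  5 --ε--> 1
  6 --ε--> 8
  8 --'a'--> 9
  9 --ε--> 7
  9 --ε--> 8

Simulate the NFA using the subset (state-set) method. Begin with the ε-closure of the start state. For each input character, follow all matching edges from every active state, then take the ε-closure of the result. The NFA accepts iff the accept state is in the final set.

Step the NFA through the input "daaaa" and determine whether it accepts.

Answer: ACCEPT

Trace:
initial (ε-close {0}): {0,2,4}
'd' @ 1: {1,5,6,8}
'a' @ 2: {7,8,9}  ✓accept
'a' @ 3: {7,8,9}  ✓accept
'a' @ 4: {7,8,9}  ✓accept
'a' @ 5: {7,8,9}  ✓accept
final: {7,8,9}; accept 7 in set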